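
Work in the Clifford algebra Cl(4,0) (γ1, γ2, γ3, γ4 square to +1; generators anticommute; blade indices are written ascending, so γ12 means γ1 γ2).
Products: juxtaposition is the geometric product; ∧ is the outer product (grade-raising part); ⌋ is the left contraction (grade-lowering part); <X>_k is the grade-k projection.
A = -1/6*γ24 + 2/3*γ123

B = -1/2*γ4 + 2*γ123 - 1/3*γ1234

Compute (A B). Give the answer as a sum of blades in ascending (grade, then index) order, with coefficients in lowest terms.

step 1: -4/3 + 1/12*γ2 + 2/9*γ4 + 1/18*γ13 - 1/3*γ134 - 1/3*γ1234
Answer: -4/3 + 1/12*γ2 + 2/9*γ4 + 1/18*γ13 - 1/3*γ134 - 1/3*γ1234


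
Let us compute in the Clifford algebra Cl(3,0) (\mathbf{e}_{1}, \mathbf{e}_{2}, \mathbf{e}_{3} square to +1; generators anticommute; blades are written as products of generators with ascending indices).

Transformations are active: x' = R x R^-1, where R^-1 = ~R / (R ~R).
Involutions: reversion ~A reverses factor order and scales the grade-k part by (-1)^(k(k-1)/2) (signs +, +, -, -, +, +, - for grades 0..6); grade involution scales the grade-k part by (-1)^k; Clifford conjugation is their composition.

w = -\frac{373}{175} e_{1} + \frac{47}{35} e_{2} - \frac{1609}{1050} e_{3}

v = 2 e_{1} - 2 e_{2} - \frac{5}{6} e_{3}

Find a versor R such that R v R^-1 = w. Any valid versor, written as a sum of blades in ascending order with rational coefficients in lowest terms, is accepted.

Here q(v) = q(w) = \frac{313}{36}; the classical choice R = v + w = -\frac{23}{175} e_{1} - \frac{23}{35} e_{2} - \frac{414}{175} e_{3} then realises v -> w under the sandwich.
Answer: -\frac{23}{175} e_{1} - \frac{23}{35} e_{2} - \frac{414}{175} e_{3}


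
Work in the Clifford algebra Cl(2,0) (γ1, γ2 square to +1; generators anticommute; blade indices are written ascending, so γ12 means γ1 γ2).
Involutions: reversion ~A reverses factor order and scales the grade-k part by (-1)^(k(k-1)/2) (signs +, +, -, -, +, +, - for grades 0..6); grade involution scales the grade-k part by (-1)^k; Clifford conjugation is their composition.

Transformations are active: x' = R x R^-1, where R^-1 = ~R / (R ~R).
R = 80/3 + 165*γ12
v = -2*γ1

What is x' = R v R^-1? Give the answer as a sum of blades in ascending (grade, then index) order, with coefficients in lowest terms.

~R = 80/3 - 165*γ12, and R ~R = 251425/9, so R^-1 = ~R / (251425/9).
R v = -160/3*γ1 + 330*γ2
Answer: 19090/10057*γ1 + 6336/10057*γ2


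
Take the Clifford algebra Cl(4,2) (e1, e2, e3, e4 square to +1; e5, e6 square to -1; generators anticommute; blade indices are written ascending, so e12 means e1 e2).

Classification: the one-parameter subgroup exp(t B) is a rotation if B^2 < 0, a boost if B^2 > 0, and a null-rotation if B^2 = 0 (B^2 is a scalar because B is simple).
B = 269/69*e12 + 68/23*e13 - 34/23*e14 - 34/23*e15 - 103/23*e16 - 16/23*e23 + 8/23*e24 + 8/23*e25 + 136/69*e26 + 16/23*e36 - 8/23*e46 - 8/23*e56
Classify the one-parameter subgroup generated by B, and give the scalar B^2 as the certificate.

B^2 term by term: the squares give (269/69)^2*(e12)^2 + (68/23)^2*(e13)^2 + (-34/23)^2*(e14)^2 + (-34/23)^2*(e15)^2 + (-103/23)^2*(e16)^2 + (-16/23)^2*(e23)^2 + (8/23)^2*(e24)^2 + (8/23)^2*(e25)^2 + (136/69)^2*(e26)^2 + (16/23)^2*(e36)^2 + (-8/23)^2*(e46)^2 + (-8/23)^2*(e56)^2 = 72361/4761*(-1) + 4624/529*(-1) + 1156/529*(-1) + 1156/529*(+1) + 10609/529*(+1) + 256/529*(-1) + 64/529*(-1) + 64/529*(+1) + 18496/4761*(+1) + 256/529*(+1) + 64/529*(+1) + 64/529*(-1) = 0 (each basis 2-blade squares to minus the product of its generators' squares); cross terms between blades sharing an index anticommute and cancel; the commuting (index-disjoint) pairs give grade-4 terms 2*c*c'*(blade product), which cancel blade by blade — e1234: -1088/529 + 1088/529 = 0; e1235: -1088/529 + 1088/529 = 0; e1236: 8608/1587 - 18496/1587 + 3296/529 = 0; e1245: 544/529 - 544/529 = 0; e1246: -4304/1587 + 9248/1587 - 1648/529 = 0; e1256: -4304/1587 + 9248/1587 - 1648/529 = 0; e1346: -1088/529 + 1088/529 = 0; e1356: -1088/529 + 1088/529 = 0; e1456: 544/529 - 544/529 = 0; e2346: 256/529 - 256/529 = 0; e2356: 256/529 - 256/529 = 0; e2456: -128/529 + 128/529 = 0 — confirming B is simple. So B^2 = 0.
Answer: null-rotation, certificate B^2 = 0. Why this suffices: the scalar 0 survives any versor conjugation, so its sign alone determines the class however B is presented.


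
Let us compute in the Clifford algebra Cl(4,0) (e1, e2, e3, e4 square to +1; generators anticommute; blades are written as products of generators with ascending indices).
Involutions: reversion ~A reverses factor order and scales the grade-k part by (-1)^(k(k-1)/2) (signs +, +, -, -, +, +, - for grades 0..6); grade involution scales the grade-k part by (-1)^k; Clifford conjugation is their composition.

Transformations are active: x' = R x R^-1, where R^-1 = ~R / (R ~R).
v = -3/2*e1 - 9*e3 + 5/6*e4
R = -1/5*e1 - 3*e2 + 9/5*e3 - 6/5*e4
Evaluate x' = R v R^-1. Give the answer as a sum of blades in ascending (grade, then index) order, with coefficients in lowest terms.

~R = -1/5*e1 - 3*e2 + 9/5*e3 - 6/5*e4, and R ~R = 343/25, so R^-1 = ~R / (343/25).
R v = -169/10 - 9/2*e1 e2 + 9/2*e1 e3 - 59/30*e1 e4 + 27*e2 e3 - 5/2*e2 e4 - 93/10*e3 e4
Answer: 1367/686*e1 + 2535/343*e2 + 1566/343*e3 + 4369/2058*e4


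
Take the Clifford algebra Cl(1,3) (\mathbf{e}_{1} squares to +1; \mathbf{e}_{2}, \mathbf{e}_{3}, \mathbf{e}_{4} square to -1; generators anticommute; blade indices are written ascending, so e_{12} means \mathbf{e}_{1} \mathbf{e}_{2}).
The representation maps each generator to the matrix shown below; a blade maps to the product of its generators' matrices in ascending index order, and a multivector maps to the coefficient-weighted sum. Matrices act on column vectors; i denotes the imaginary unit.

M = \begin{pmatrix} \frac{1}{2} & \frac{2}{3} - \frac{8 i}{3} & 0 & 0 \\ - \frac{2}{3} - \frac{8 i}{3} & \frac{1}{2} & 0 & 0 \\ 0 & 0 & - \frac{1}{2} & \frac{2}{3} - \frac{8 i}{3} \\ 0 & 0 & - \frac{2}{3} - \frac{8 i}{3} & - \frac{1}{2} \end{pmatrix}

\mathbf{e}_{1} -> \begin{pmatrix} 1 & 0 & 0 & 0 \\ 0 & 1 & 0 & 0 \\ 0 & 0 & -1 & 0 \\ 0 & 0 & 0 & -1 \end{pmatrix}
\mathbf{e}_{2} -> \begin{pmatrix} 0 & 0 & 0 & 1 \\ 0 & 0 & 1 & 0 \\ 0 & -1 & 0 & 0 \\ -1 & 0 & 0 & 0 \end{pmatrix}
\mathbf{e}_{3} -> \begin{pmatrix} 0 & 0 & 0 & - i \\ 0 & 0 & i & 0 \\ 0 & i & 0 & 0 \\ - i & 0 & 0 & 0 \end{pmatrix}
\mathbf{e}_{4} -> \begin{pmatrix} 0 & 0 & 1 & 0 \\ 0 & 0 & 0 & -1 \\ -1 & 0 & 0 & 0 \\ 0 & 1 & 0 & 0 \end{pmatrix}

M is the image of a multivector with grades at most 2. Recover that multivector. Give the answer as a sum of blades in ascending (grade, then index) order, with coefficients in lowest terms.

Method: the blade images are trace-orthogonal — tr(rho(e_A) rho(e_B)^-1) = 4 if A = B and 0 otherwise — and rho(e_A)^-1 = (e_A)^2 * rho(e_A) with (e_A)^2 = +1 or -1, so the coefficient of e_A in the preimage is (e_A)^2 * tr(M rho(e_A))/4.
Nonzero projections over blades of grade <= 2: e_{1}: (e_{1})^2 = +1, tr(M rho(e_{1})) = 2, coefficient \frac{1}{2}; e_{24}: (e_{24})^2 = -1, tr(M rho(e_{24})) = - \frac{8}{3}, coefficient \frac{2}{3}; e_{34}: (e_{34})^2 = -1, tr(M rho(e_{34})) = - \frac{32}{3}, coefficient \frac{8}{3}. Every other blade of grade <= 2 projects to 0.
Answer: \frac{1}{2} e_{1} + \frac{2}{3} e_{24} + \frac{8}{3} e_{34}


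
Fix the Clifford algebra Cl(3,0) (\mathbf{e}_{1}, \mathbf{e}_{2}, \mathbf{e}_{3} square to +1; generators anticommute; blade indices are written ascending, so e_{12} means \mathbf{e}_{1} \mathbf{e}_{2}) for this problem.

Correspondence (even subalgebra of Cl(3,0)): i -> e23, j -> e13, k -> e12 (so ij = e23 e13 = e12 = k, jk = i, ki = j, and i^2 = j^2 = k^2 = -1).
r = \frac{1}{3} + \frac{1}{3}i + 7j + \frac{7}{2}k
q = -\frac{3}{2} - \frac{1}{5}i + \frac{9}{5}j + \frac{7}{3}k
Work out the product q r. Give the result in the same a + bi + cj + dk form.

In blades: q = -\frac{3}{2} + \frac{7}{3} e_{12} + \frac{9}{5} e_{13} - \frac{1}{5} e_{23}, r = \frac{1}{3} + \frac{7}{2} e_{12} + 7 e_{13} + \frac{1}{3} e_{23}.
Distribute q over r term by term (generator squares from the signature, products reordered to ascending indices): (-\frac{3}{2})*r = -\frac{1}{2} - \frac{21}{4} e_{12} - \frac{21}{2} e_{13} - \frac{1}{2} e_{23}; (\frac{7}{3} e_{12})*r = -\frac{49}{6} + \frac{7}{9} e_{12} + \frac{7}{9} e_{13} - \frac{49}{3} e_{23}; (\frac{9}{5} e_{13})*r = -\frac{63}{5} - \frac{3}{5} e_{12} + \frac{3}{5} e_{13} + \frac{63}{10} e_{23}; (-\frac{1}{5} e_{23})*r = \frac{1}{15} - \frac{7}{5} e_{12} + \frac{7}{10} e_{13} - \frac{1}{15} e_{23}.
Sum: -\frac{106}{5} - \frac{233}{36} e_{12} - \frac{379}{45} e_{13} - \frac{53}{5} e_{23}; translating back through the correspondence:
Answer: -\frac{106}{5} - \frac{53}{5}i - \frac{379}{45}j - \frac{233}{36}k


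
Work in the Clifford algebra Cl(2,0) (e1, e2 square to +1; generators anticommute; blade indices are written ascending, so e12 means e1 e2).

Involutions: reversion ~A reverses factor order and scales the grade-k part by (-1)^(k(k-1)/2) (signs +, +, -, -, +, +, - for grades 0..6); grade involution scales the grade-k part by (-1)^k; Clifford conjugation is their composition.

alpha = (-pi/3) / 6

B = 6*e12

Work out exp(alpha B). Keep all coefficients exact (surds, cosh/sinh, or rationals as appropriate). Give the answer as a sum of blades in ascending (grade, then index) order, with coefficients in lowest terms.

B^2 = (6)^2*(e12)^2 = 36*(-1) = -36 (a basis 2-blade squares to minus the product of its generators' squares).
B^2 = -36 — since the square is negative, the closed form is circular: l = 6, alpha*l = -pi/3, so exp(alpha B) = cos(-pi/3) + (sin(-pi/3)/6)*B = 1/2 + (-sqrt(3)/12)*B.
Answer: 1/2 - sqrt(3)/2*e12


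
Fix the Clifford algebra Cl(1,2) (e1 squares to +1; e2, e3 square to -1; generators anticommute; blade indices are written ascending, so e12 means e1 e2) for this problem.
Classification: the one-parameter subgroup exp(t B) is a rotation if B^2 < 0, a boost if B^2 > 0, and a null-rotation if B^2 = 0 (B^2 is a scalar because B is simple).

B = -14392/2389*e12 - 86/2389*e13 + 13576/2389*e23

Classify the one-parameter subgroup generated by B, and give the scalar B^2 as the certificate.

B^2 term by term: the squares give (-14392/2389)^2*(e12)^2 + (-86/2389)^2*(e13)^2 + (13576/2389)^2*(e23)^2 = 207129664/5707321*(+1) + 7396/5707321*(+1) + 184307776/5707321*(-1) = 4 (each basis 2-blade squares to minus the product of its generators' squares); cross terms between blades sharing an index anticommute and cancel. So B^2 = 4.
Answer: boost, certificate B^2 = 4. One invariant decides it: the square 4 survives every conjugation, and its sign is exactly the classification.


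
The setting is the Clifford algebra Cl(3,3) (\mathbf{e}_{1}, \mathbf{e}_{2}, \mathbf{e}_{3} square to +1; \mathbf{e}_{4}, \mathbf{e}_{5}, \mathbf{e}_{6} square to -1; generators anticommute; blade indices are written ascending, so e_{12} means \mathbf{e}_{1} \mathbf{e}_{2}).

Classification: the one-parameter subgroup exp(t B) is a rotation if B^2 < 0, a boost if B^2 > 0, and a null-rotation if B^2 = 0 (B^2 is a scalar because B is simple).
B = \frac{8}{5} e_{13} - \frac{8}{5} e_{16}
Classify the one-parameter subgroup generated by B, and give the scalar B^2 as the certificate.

B^2 term by term: the squares give (\frac{8}{5})^2*(e_{13})^2 + (-\frac{8}{5})^2*(e_{16})^2 = \frac{64}{25}*(-1) + \frac{64}{25}*(+1) = 0 (each basis 2-blade squares to minus the product of its generators' squares); cross terms between blades sharing an index anticommute and cancel. So B^2 = 0.
Answer: null-rotation, certificate B^2 = 0. Key observation: B^2 = 0 is a conjugation invariant, so its sign decides the class regardless of the surface form of B.


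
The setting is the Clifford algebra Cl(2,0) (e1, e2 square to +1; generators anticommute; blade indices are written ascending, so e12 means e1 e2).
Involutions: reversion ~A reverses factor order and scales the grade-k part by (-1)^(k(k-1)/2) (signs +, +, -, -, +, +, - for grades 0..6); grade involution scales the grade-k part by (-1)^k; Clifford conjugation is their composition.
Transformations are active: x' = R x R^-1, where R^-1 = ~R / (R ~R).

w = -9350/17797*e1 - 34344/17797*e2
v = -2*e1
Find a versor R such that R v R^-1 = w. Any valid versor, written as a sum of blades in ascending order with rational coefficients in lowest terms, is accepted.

Since q(v) = q(w) = 4, the sum R = v + w = -44944/17797*e1 - 34344/17797*e2 does the job whenever invertible.
Answer: -44944/17797*e1 - 34344/17797*e2


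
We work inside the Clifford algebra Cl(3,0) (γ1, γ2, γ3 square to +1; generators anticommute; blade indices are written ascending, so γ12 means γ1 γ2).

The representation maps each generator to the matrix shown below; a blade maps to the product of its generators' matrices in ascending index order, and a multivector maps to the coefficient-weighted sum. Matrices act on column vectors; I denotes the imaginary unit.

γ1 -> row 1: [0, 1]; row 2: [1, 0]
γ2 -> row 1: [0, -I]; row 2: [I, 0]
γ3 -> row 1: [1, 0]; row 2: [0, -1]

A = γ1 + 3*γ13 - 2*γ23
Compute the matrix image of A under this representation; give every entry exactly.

Bivector images (products of the table entries): rho(γ13) = rho(γ1)rho(γ3) = row 1: [0, -1]; row 2: [1, 0]; rho(γ23) = rho(γ2)rho(γ3) = row 1: [0, I]; row 2: [I, 0].
M = (1)*rho(γ1) + (3)*rho(γ13) + (-2)*rho(γ23), summed entrywise:
Answer: row 1: [0, -2 - 2*I]; row 2: [4 - 2*I, 0]


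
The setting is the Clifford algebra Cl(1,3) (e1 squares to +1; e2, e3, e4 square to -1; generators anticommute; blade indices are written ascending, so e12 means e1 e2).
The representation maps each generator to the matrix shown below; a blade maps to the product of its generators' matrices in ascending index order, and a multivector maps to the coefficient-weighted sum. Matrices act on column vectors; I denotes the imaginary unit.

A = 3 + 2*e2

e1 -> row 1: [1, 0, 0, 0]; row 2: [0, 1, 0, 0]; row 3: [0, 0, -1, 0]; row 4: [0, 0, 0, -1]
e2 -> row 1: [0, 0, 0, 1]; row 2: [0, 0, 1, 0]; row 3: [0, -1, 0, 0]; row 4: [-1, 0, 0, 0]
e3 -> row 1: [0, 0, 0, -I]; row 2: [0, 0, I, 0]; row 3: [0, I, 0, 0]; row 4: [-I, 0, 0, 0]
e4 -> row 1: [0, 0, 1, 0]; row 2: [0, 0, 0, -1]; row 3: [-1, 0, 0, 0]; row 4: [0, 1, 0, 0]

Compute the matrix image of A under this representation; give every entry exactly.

M = (3)*1 + (2)*rho(e2), summed entrywise (1 is the identity matrix):
Answer: row 1: [3, 0, 0, 2]; row 2: [0, 3, 2, 0]; row 3: [0, -2, 3, 0]; row 4: [-2, 0, 0, 3]


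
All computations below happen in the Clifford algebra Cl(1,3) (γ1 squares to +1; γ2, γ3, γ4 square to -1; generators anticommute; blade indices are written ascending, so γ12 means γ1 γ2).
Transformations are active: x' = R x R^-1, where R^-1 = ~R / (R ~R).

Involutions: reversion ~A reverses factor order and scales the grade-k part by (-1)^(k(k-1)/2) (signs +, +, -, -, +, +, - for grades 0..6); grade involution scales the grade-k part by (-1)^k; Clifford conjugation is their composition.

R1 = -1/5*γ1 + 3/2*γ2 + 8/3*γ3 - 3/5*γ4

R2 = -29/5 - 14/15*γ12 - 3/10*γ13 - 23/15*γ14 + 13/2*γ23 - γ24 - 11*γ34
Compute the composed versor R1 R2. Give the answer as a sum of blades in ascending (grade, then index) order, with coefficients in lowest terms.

Distribute over the terms of R1 (each basis-blade product reordered to ascending indices, repeated generators contracted through their squares):
(-1/5*γ1) R2 = 29/25*γ1 + 14/75*γ2 + 3/50*γ3 + 23/75*γ4 - 13/10*γ123 + 1/5*γ124 + 11/5*γ134
(3/2*γ2) R2 = -7/5*γ1 - 87/10*γ2 - 39/4*γ3 + 3/2*γ4 + 9/20*γ123 + 23/10*γ124 - 33/2*γ234
(8/3*γ3) R2 = -4/5*γ1 + 52/3*γ2 - 232/15*γ3 + 88/3*γ4 - 112/45*γ123 + 184/45*γ134 + 8/3*γ234
(-3/5*γ4) R2 = 23/25*γ1 + 3/5*γ2 + 33/5*γ3 + 87/25*γ4 + 14/25*γ124 + 9/50*γ134 - 39/10*γ234
Summing the partial products and collecting blades:
Answer: -3/25*γ1 + 471/50*γ2 - 5567/300*γ3 + 1731/50*γ4 - 601/180*γ123 + 153/50*γ124 + 2911/450*γ134 - 266/15*γ234


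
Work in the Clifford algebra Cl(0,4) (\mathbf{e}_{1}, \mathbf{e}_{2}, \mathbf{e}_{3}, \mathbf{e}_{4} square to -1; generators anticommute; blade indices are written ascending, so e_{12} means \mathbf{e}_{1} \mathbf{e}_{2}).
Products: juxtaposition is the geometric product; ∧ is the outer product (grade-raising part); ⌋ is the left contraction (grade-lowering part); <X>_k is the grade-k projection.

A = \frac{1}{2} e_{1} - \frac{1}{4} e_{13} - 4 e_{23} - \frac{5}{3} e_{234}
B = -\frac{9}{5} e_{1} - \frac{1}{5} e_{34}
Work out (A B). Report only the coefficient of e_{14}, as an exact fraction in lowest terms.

step 1: \frac{9}{10} - \frac{1}{3} e_{2} + \frac{9}{20} e_{3} - \frac{1}{20} e_{14} - \frac{4}{5} e_{24} + \frac{36}{5} e_{123} - \frac{1}{10} e_{134} - 3 e_{1234}
Answer: -\frac{1}{20}


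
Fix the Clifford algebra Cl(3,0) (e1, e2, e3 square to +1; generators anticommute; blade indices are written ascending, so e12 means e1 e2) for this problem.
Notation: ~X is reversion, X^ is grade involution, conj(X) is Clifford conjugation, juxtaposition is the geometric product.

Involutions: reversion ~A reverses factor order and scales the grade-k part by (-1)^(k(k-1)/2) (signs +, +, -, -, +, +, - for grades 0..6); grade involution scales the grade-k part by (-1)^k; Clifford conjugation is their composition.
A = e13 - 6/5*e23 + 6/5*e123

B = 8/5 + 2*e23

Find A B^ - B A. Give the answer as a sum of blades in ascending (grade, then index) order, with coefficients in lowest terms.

first term: 12/5 - 12/5*e1 - 2*e12 + 8/5*e13 - 48/25*e23 + 48/25*e123
second term: 12/5 - 12/5*e1 + 2*e12 + 8/5*e13 - 48/25*e23 + 48/25*e123
Answer: -4*e12


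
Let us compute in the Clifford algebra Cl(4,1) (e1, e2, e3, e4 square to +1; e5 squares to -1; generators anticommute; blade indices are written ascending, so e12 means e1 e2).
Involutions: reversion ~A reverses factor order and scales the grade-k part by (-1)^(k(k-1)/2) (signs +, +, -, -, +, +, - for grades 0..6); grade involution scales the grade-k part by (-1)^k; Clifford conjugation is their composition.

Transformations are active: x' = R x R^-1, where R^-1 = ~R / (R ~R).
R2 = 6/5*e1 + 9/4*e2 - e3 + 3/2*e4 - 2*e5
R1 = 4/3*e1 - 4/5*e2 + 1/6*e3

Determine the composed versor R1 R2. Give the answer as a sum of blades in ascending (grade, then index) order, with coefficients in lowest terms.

Distribute over the terms of R1 (each basis-blade product reordered to ascending indices, repeated generators contracted through their squares):
(4/3*e1) R2 = 8/5 + 3*e12 - 4/3*e13 + 2*e14 - 8/3*e15
(-4/5*e2) R2 = -9/5 + 24/25*e12 + 4/5*e23 - 6/5*e24 + 8/5*e25
(1/6*e3) R2 = -1/6 - 1/5*e13 - 3/8*e23 + 1/4*e34 - 1/3*e35
Summing the partial products and collecting blades:
Answer: -11/30 + 99/25*e12 - 23/15*e13 + 2*e14 - 8/3*e15 + 17/40*e23 - 6/5*e24 + 8/5*e25 + 1/4*e34 - 1/3*e35


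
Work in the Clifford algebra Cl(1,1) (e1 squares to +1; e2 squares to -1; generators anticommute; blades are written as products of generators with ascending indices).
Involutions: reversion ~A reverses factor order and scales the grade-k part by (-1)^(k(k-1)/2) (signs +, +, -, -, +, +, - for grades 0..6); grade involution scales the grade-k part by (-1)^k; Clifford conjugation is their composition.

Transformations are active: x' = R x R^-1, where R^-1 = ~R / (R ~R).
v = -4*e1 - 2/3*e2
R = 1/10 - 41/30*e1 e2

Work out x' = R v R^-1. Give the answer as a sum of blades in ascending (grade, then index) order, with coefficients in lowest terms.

~R = 1/10 + 41/30*e1 e2, and R ~R = -418/225, so R^-1 = ~R / (-418/225).
R v = -59/45*e1 - 83/15*e2
Answer: 1731/418*e1 + 1583/1254*e2


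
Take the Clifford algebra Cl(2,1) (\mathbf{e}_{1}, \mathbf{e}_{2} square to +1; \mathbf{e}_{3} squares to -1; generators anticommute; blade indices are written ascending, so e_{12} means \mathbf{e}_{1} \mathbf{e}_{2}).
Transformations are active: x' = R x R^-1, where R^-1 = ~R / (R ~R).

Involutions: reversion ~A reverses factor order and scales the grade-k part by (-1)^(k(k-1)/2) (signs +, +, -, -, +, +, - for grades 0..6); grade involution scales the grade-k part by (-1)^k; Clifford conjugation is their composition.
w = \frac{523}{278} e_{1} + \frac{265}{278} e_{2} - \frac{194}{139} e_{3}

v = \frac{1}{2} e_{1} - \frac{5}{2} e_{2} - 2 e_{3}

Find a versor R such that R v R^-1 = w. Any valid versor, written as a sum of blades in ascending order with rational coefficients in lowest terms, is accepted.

R = v + w = \frac{331}{139} e_{1} - \frac{215}{139} e_{2} - \frac{472}{139} e_{3} works: the equal norms (\frac{5}{2}) guarantee its sandwich swaps v into w.
Answer: \frac{331}{139} e_{1} - \frac{215}{139} e_{2} - \frac{472}{139} e_{3}


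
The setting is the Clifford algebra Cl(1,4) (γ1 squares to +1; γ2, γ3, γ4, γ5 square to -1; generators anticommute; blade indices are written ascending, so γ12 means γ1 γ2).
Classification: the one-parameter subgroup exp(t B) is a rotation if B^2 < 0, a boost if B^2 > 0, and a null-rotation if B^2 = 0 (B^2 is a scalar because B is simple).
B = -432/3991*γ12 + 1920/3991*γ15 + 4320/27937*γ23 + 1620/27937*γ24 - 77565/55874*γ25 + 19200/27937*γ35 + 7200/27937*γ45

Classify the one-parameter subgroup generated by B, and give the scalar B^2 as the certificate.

B^2 term by term: the squares give (-432/3991)^2*(γ12)^2 + (1920/3991)^2*(γ15)^2 + (4320/27937)^2*(γ23)^2 + (1620/27937)^2*(γ24)^2 + (-77565/55874)^2*(γ25)^2 + (19200/27937)^2*(γ35)^2 + (7200/27937)^2*(γ45)^2 = 186624/15928081*(+1) + 3686400/15928081*(+1) + 18662400/780475969*(-1) + 2624400/780475969*(-1) + 6016329225/3121903876*(-1) + 368640000/780475969*(-1) + 51840000/780475969*(-1) = -9/4 (each basis 2-blade squares to minus the product of its generators' squares); cross terms between blades sharing an index anticommute and cancel; the commuting (index-disjoint) pairs give grade-4 terms 2*c*c'*(blade product), which cancel blade by blade — γ1235: -16588800/111496567 + 16588800/111496567 = 0; γ1245: -6220800/111496567 + 6220800/111496567 = 0; γ2345: 62208000/780475969 - 62208000/780475969 = 0 — confirming B is simple. So B^2 = -9/4.
Answer: rotation, certificate B^2 = -9/4. No conjugation can change B^2 = -9/4; the sign gives the class.


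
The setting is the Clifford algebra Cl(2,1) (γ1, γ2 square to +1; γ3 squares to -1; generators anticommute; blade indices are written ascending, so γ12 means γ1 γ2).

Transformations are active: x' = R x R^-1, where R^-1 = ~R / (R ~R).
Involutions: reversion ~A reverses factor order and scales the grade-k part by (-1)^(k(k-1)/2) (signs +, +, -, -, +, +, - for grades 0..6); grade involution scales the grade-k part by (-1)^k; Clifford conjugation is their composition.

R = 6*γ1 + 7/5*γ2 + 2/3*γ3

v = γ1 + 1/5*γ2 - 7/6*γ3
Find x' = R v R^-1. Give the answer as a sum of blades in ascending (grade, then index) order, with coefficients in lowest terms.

~R = 6*γ1 + 7/5*γ2 + 2/3*γ3, and R ~R = 8441/225, so R^-1 = ~R / (8441/225).
R v = 1588/225 - 1/5*γ12 - 23/3*γ13 - 53/30*γ23
Answer: 10615/8441*γ1 + 13791/42205*γ2 + 71791/50646*γ3


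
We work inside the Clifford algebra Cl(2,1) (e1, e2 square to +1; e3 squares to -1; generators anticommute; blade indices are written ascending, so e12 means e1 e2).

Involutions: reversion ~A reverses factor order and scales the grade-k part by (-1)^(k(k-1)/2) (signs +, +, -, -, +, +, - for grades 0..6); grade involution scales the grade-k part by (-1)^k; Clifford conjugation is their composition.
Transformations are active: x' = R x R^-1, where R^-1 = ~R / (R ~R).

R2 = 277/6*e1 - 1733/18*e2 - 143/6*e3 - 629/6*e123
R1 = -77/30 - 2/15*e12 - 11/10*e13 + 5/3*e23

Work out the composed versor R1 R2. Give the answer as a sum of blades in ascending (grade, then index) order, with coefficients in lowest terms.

Distribute over the terms of R1 (each basis-blade product reordered to ascending indices, repeated generators contracted through their squares):
(-77/30) R2 = -21329/180*e1 + 133441/540*e2 + 11011/180*e3 + 48433/180*e123
(-2/15*e12) R2 = 1733/135*e1 + 277/45*e2 - 629/45*e3 + 143/45*e123
(-11/10*e13) R2 = -1573/60*e1 - 6919/60*e2 + 3047/60*e3 - 19063/180*e123
(5/3*e23) R2 = -3145/18*e1 + 715/18*e2 + 8665/54*e3 + 1385/18*e123
Summing the partial products and collecting blades:
Answer: -82781/270*e1 + 23986/135*e2 + 69779/270*e3 + 10948/45*e123


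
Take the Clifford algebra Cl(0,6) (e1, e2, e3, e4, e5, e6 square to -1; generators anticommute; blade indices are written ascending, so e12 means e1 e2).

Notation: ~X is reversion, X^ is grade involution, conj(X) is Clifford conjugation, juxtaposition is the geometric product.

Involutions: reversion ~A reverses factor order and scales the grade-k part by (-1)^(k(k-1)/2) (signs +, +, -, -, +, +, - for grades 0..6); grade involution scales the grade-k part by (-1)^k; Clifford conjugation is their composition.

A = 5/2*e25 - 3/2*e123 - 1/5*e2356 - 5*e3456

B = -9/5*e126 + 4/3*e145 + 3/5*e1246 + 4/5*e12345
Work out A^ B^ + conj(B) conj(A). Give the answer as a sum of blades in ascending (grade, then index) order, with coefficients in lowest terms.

first term: -27/10*e36 - 6/5*e45 - 10/3*e124 - 4*e126 + 2*e134 + 9/25*e135 - 20/3*e136 - 4/25*e146 + 9/2*e156 - 9/10*e346 - 3*e1235 + 3/25*e1345 - 3/2*e1456 + 2*e2345 + 9*e12345 + 4/15*e12346
second term: 27/10*e36 + 6/5*e45 + 10/3*e124 + 4*e126 - 2*e134 - 9/25*e135 + 20/3*e136 + 4/25*e146 - 9/2*e156 + 9/10*e346 - 3*e1235 + 3/25*e1345 - 3/2*e1456 + 2*e2345 + 9*e12345 + 4/15*e12346
Answer: -6*e1235 + 6/25*e1345 - 3*e1456 + 4*e2345 + 18*e12345 + 8/15*e12346


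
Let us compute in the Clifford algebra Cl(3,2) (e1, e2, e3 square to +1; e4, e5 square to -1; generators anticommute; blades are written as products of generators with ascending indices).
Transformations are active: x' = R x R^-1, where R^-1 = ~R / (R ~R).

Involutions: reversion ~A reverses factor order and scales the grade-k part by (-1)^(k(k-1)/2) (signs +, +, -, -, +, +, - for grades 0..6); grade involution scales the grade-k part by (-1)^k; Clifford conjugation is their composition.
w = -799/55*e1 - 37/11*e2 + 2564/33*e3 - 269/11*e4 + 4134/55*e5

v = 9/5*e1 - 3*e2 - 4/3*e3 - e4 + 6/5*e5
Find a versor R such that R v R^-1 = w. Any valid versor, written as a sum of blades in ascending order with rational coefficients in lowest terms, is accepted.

Since q(v) = q(w) = 521/45, the sum R = v + w = -140/11*e1 - 70/11*e2 + 840/11*e3 - 280/11*e4 + 840/11*e5 does the job whenever invertible.
Answer: -140/11*e1 - 70/11*e2 + 840/11*e3 - 280/11*e4 + 840/11*e5


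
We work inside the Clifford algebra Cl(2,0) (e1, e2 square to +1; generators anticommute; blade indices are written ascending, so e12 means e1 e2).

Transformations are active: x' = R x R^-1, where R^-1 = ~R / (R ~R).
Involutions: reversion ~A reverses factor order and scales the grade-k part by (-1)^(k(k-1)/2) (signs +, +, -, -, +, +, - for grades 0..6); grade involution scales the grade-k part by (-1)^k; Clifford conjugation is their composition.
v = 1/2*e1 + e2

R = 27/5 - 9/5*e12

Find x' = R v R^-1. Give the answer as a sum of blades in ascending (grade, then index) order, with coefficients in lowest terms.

~R = 27/5 + 9/5*e12, and R ~R = 162/5, so R^-1 = ~R / (162/5).
R v = 9/10*e1 + 63/10*e2
Answer: -1/5*e1 + 11/10*e2


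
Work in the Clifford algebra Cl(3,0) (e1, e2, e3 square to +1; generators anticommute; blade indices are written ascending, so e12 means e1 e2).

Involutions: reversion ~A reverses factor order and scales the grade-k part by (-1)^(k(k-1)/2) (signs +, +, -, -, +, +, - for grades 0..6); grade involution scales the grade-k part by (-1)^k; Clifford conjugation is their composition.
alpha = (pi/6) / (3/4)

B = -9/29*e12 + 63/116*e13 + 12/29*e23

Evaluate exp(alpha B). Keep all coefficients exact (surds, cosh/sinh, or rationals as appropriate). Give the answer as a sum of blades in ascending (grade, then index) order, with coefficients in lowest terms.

B^2 term by term: the squares give (-9/29)^2*(e12)^2 + (63/116)^2*(e13)^2 + (12/29)^2*(e23)^2 = 81/841*(-1) + 3969/13456*(-1) + 144/841*(-1) = -9/16 (each basis 2-blade squares to minus the product of its generators' squares); cross terms between blades sharing an index anticommute and cancel. So B^2 = -9/16.
B^2 = -9/16 — B^2 < 0, so the exponential closes trigonometrically: l = 3/4, alpha*l = pi/6, so exp(alpha B) = cos(pi/6) + (sin(pi/6)/(3/4))*B = sqrt(3)/2 + (2/3)*B.
Answer: sqrt(3)/2 - 6/29*e12 + 21/58*e13 + 8/29*e23


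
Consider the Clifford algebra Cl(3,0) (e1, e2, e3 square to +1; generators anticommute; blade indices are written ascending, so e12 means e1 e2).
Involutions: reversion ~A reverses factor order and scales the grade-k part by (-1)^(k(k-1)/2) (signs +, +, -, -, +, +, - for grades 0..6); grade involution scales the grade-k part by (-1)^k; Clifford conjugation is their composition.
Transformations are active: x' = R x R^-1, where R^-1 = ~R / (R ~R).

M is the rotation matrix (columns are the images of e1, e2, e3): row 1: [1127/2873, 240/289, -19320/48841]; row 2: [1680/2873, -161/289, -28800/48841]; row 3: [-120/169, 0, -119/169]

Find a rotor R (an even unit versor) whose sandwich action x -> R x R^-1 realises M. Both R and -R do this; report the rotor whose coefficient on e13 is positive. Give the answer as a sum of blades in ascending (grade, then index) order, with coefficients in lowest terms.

Method: write R = a + b12*e12 + b13*e13 + b23*e23 with a^2 + b12^2 + b13^2 + b23^2 = 1 (so R^-1 = ~R). Expanding the columns R e_j ~R gives tr M = 4a^2 - 1 and, from the antisymmetric part, M21 - M12 = -4a*b12, M13 - M31 = 4a*b13, M32 - M23 = -4a*b23.
Here tr M = -42441/48841, so a^2 = (1 + tr M)/4 = 1600/48841 and a = ±40/221. Taking a = 40/221: M21 - M12 = -12000/48841, M13 - M31 = 15360/48841, M32 - M23 = 28800/48841, giving b12 = 75/221, b13 = 96/221, b23 = -180/221, i.e. R = 40/221 + 75/221*e12 + 96/221*e13 - 180/221*e23.
Its e13 coefficient is already positive.
Answer: 40/221 + 75/221*e12 + 96/221*e13 - 180/221*e23. Key observation: the double cover Spin(3) -> SO(3) sends R and -R to the same matrix (trace -42441/48841 here), so the stated sign of the e13 coefficient is what selects one sheet.


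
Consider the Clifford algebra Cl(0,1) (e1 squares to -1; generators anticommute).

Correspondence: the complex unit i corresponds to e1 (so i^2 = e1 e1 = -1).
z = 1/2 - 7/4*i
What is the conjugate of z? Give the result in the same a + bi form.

In blades: z = 1/2 - 7/4*e1.
Conjugation here is Clifford conjugation: the scalar is fixed and the grade-1 and grade-2 blades all flip sign, giving 1/2 + 7/4*e1; translating back:
Answer: 1/2 + 7/4*i


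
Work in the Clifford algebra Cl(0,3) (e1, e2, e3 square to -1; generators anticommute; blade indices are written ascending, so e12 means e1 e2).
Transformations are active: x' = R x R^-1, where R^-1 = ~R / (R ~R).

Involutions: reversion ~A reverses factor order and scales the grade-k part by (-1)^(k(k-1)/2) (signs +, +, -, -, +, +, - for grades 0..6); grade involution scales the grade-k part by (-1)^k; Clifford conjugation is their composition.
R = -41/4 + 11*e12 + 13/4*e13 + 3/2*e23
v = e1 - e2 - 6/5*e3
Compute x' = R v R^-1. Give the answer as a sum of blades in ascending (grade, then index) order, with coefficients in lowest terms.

~R = -41/4 - 11*e12 - 13/4*e13 - 3/2*e23, and R ~R = 1911/8, so R^-1 = ~R / (1911/8).
R v = 93/20*e1 + 461/20*e2 + 281/20*e3 - 169/20*e123
Answer: -4794/3185*e1 - 2383/3185*e2 - 2497/3185*e3


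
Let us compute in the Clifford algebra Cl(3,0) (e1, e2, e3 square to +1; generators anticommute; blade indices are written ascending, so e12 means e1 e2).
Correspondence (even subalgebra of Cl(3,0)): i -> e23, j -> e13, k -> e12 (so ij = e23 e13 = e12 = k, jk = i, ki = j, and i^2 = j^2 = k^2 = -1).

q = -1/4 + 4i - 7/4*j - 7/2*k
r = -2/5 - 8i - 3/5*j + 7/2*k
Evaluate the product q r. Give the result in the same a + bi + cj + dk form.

In blades: q = -1/4 - 7/2*e12 - 7/4*e13 + 4*e23, r = -2/5 + 7/2*e12 - 3/5*e13 - 8*e23.
Distribute q over r term by term (generator squares from the signature, products reordered to ascending indices): (-1/4)*r = 1/10 - 7/8*e12 + 3/20*e13 + 2*e23; (-7/2*e12)*r = 49/4 + 7/5*e12 + 28*e13 - 21/10*e23; (-7/4*e13)*r = -21/20 - 14*e12 + 7/10*e13 - 49/8*e23; (4*e23)*r = 32 - 12/5*e12 - 14*e13 - 8/5*e23.
Sum: 433/10 - 127/8*e12 + 297/20*e13 - 313/40*e23; translating back through the correspondence:
Answer: 433/10 - 313/40*i + 297/20*j - 127/8*k


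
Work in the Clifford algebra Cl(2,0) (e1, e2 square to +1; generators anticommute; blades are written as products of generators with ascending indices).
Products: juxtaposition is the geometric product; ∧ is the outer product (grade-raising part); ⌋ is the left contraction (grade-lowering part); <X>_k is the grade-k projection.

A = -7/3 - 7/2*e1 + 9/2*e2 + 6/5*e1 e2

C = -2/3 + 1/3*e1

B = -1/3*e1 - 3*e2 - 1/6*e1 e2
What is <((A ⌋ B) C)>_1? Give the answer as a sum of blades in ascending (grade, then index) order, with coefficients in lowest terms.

step 1: -182/15 + 55/36*e1 + 91/12*e2 + 7/18*e1 e2
step 2: 4643/540 - 1367/270*e1 - 140/27*e2 - 301/108*e1 e2
step 3: -1367/270*e1 - 140/27*e2
Answer: -1367/270*e1 - 140/27*e2


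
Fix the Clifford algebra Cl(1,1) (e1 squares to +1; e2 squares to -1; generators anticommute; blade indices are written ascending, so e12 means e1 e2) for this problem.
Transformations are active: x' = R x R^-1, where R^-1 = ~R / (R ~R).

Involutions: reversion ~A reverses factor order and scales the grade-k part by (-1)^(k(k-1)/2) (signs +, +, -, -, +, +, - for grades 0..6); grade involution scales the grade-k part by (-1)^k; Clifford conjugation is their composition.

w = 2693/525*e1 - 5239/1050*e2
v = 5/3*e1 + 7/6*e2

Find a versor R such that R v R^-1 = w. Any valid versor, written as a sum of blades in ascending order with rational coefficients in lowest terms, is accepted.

The midline construction: v and w both square to 17/12, so reflecting in their sum 3568/525*e1 - 669/175*e2 exchanges them.
Answer: 3568/525*e1 - 669/175*e2


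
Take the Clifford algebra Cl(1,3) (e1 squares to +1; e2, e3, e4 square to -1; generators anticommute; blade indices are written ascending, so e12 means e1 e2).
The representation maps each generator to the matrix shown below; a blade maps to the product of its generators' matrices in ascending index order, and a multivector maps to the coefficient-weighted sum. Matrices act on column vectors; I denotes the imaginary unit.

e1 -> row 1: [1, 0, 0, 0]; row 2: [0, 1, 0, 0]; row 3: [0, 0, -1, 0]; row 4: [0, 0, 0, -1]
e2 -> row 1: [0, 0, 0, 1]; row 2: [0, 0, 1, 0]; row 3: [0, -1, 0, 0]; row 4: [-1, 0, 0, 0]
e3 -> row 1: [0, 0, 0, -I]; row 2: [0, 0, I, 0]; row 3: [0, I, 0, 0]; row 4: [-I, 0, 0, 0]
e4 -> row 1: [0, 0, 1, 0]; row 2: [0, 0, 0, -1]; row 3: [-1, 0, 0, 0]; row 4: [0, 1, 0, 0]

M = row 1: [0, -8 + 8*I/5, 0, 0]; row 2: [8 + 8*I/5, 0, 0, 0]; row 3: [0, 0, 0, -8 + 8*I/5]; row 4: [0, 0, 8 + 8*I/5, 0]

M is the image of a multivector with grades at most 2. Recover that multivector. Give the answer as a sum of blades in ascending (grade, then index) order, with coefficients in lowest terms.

Method: the blade images are trace-orthogonal — tr(rho(e_A) rho(e_B)^-1) = 4 if A = B and 0 otherwise — and rho(e_A)^-1 = (e_A)^2 * rho(e_A) with (e_A)^2 = +1 or -1, so the coefficient of e_A in the preimage is (e_A)^2 * tr(M rho(e_A))/4.
Nonzero projections over blades of grade <= 2: e24: (e24)^2 = -1, tr(M rho(e24)) = 32, coefficient -8; e34: (e34)^2 = -1, tr(M rho(e34)) = 32/5, coefficient -8/5. Every other blade of grade <= 2 projects to 0.
Answer: -8*e24 - 8/5*e34


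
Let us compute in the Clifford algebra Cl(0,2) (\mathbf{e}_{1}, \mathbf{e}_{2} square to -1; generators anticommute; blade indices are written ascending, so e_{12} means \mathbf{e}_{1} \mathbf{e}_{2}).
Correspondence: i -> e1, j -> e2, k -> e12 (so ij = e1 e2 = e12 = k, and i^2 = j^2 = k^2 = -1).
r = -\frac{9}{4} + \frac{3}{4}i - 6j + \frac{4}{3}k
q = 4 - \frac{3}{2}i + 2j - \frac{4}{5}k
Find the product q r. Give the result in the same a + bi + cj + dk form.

In blades: q = 4 - \frac{3}{2} e_{1} + 2 e_{2} - \frac{4}{5} e_{12}, r = -\frac{9}{4} + \frac{3}{4} e_{1} - 6 e_{2} + \frac{4}{3} e_{12}.
Distribute q over r term by term (generator squares from the signature, products reordered to ascending indices): (4)*r = -9 + 3 e_{1} - 24 e_{2} + \frac{16}{3} e_{12}; (-\frac{3}{2} e_{1})*r = \frac{9}{8} + \frac{27}{8} e_{1} + 2 e_{2} + 9 e_{12}; (2 e_{2})*r = 12 + \frac{8}{3} e_{1} - \frac{9}{2} e_{2} - \frac{3}{2} e_{12}; (-\frac{4}{5} e_{12})*r = \frac{16}{15} - \frac{24}{5} e_{1} - \frac{3}{5} e_{2} + \frac{9}{5} e_{12}.
Sum: \frac{623}{120} + \frac{509}{120} e_{1} - \frac{271}{10} e_{2} + \frac{439}{30} e_{12}; translating back through the correspondence:
Answer: \frac{623}{120} + \frac{509}{120}i - \frac{271}{10}j + \frac{439}{30}k


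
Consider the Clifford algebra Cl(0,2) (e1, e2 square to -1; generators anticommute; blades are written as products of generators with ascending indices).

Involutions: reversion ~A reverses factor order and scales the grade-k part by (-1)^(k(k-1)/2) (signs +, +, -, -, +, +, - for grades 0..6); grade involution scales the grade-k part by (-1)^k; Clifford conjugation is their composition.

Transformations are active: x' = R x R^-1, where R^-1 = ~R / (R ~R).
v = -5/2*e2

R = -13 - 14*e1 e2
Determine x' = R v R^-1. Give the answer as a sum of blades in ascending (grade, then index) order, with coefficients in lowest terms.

~R = -13 + 14*e1 e2, and R ~R = 365, so R^-1 = ~R / (365).
R v = -35*e1 + 65/2*e2
Answer: 182/73*e1 + 27/146*e2


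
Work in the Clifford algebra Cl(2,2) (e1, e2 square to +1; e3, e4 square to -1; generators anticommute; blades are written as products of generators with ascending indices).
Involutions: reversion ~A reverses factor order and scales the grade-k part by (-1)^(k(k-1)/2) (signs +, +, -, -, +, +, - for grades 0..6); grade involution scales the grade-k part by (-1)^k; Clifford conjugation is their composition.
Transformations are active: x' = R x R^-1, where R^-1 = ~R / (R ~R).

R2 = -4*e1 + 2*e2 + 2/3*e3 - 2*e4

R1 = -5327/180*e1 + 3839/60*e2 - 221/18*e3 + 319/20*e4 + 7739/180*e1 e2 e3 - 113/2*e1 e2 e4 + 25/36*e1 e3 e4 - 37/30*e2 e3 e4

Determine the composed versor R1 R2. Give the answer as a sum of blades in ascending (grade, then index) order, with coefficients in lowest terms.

Distribute over the terms of R2 (each basis-blade product reordered to ascending indices, repeated generators contracted through their squares):
R1 (-4*e1) = 5327/45 + 3839/15*e1 e2 - 442/9*e1 e3 + 319/5*e1 e4 - 7739/45*e2 e3 + 226*e2 e4 - 25/9*e3 e4 - 74/15*e1 e2 e3 e4
R1 (2*e2) = 3839/30 - 5327/90*e1 e2 - 7739/90*e1 e3 + 113*e1 e4 + 221/9*e2 e3 - 319/10*e2 e4 - 37/15*e3 e4 + 25/18*e1 e2 e3 e4
R1 (2/3*e3) = 221/27 - 7739/270*e1 e2 - 5327/270*e1 e3 + 25/54*e1 e4 + 3839/90*e2 e3 - 37/45*e2 e4 - 319/30*e3 e4 + 113/3*e1 e2 e3 e4
R1 (-2*e4) = 319/10 - 113*e1 e2 + 25/18*e1 e3 + 5327/90*e1 e4 - 37/15*e2 e3 - 3839/30*e2 e4 + 221/9*e3 e4 - 7739/90*e1 e2 e3 e4
Summing the partial products and collecting blades:
Answer: 38668/135 + 7436/135*e1 e2 - 41429/270*e1 e3 + 31921/135*e1 e4 - 3217/30*e2 e3 + 2939/45*e2 e4 + 781/90*e3 e4 - 778/15*e1 e2 e3 e4


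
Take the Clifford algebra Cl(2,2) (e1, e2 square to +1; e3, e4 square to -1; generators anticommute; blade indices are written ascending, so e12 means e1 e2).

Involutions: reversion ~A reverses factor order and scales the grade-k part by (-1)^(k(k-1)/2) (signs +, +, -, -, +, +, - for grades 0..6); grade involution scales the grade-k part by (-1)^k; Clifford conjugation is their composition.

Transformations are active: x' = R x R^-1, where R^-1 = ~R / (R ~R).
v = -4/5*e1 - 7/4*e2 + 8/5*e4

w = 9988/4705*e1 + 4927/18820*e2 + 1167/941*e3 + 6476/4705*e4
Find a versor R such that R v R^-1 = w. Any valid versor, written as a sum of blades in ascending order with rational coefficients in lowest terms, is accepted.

Key observation: q(v) = q(w) = 457/400 (sandwiches preserve the norm), so R = v + w = 6224/4705*e1 - 7002/4705*e2 + 1167/941*e3 + 14004/4705*e4 works whenever it is invertible — the component of v along it is kept and (v - w)/2 reverses, sending v to w.
Answer: 6224/4705*e1 - 7002/4705*e2 + 1167/941*e3 + 14004/4705*e4
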